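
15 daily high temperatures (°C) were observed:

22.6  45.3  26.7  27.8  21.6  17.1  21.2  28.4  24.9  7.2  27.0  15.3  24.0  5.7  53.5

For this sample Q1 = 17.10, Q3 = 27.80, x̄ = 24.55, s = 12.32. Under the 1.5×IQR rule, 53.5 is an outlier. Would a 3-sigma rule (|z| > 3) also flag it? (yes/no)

z = (53.5 − 24.55) / 12.32 = 2.35.
|z| = 2.35 ≤ 3.

no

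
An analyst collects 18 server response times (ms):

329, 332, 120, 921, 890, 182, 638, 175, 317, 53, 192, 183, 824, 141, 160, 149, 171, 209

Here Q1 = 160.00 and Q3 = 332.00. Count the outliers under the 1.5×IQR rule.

4

IQR = 172.00; fences at 160.00 − 258.00 = -98.00 and 332.00 + 258.00 = 590.00.
Outside the cutoffs: 638, 824, 890, 921.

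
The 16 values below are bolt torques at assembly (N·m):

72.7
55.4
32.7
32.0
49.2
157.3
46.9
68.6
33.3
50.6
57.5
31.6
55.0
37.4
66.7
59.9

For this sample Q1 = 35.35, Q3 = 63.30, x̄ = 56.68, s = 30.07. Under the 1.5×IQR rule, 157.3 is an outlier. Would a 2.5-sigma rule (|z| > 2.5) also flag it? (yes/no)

z = (157.3 − 56.68) / 30.07 = 3.35.
|z| = 3.35 > 2.5.

yes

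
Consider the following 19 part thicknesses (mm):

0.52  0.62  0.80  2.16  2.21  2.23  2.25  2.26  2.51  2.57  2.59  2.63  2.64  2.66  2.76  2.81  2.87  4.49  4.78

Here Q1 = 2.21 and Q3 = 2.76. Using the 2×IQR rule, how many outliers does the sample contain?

5

IQR = 0.55; fences at 2.21 − 1.10 = 1.11 and 2.76 + 1.10 = 3.86.
Outside the cutoffs: 0.52, 0.62, 0.80, 4.49, 4.78.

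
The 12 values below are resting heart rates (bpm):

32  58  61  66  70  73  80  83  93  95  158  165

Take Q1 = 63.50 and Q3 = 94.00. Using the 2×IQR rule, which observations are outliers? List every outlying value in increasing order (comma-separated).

158, 165

IQR = Q3 − Q1 = 94.00 − 63.50 = 30.50.
Lower fence = Q1 − 2·IQR = 63.50 − 61.00 = 2.50.
Upper fence = Q3 + 2·IQR = 94.00 + 61.00 = 155.00.
158 > 155.00 → outlier.
165 > 155.00 → outlier.
All remaining values lie within [2.50, 155.00].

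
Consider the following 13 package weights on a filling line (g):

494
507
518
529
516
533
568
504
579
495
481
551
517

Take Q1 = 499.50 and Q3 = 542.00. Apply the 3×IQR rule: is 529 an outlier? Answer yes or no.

IQR = Q3 − Q1 = 542.00 − 499.50 = 42.50.
Lower fence = Q1 − 3·IQR = 499.50 − 127.50 = 372.00.
Upper fence = Q3 + 3·IQR = 542.00 + 127.50 = 669.50.
529 lies within [372.00, 669.50].

no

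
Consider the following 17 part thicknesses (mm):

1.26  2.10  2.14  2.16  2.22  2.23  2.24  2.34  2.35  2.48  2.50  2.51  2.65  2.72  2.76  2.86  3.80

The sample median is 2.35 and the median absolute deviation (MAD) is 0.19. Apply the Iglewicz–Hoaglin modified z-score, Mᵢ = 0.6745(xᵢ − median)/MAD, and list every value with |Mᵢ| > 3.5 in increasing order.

1.26, 3.80

|Mᵢ| > 3.5 ⇔ |xᵢ − 2.35| > 3.5·0.19/0.6745 = 0.99.
So outliers lie outside [1.36, 3.34].
1.26: M = -3.87 → outlier.
3.80: M = 5.15 → outlier.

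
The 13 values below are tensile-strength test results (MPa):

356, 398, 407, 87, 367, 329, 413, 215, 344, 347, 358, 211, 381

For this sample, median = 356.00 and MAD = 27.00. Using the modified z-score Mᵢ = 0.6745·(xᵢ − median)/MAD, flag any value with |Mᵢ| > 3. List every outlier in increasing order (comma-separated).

87, 211, 215

|Mᵢ| > 3 ⇔ |xᵢ − 356.00| > 3·27.00/0.6745 = 120.09.
So outliers lie outside [235.91, 476.09].
87: M = -6.72 → outlier.
211: M = -3.62 → outlier.
215: M = -3.52 → outlier.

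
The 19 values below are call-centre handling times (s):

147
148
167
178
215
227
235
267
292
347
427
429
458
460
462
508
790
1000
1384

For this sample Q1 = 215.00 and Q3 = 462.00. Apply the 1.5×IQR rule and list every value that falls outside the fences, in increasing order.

IQR = Q3 − Q1 = 462.00 − 215.00 = 247.00.
Lower fence = Q1 − 1.5·IQR = 215.00 − 370.50 = -155.50.
Upper fence = Q3 + 1.5·IQR = 462.00 + 370.50 = 832.50.
1000 > 832.50 → outlier.
1384 > 832.50 → outlier.
All remaining values lie within [-155.50, 832.50].

1000, 1384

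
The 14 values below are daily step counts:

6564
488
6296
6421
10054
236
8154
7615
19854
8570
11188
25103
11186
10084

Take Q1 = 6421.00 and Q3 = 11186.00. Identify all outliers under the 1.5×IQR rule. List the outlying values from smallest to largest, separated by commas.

IQR = Q3 − Q1 = 11186.00 − 6421.00 = 4765.00.
Lower fence = Q1 − 1.5·IQR = 6421.00 − 7147.50 = -726.50.
Upper fence = Q3 + 1.5·IQR = 11186.00 + 7147.50 = 18333.50.
19854 > 18333.50 → outlier.
25103 > 18333.50 → outlier.
All remaining values lie within [-726.50, 18333.50].

19854, 25103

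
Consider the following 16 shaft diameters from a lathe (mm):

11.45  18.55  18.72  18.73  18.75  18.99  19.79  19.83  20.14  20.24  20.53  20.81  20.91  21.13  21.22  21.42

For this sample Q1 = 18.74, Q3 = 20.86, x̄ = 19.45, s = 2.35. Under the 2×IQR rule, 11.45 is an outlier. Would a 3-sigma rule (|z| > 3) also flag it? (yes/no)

yes

z = (11.45 − 19.45) / 2.35 = -3.40.
|z| = 3.40 > 3.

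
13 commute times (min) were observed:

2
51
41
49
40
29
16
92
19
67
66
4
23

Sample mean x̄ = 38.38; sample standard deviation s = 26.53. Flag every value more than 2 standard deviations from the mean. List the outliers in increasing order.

92

Cutoffs at x̄ ± 2s: 38.38 ± 2·26.53 = [-14.68, 91.44].
92: z = 2.02, |z| > 2 → outlier.
Every other value lies within [-14.68, 91.44].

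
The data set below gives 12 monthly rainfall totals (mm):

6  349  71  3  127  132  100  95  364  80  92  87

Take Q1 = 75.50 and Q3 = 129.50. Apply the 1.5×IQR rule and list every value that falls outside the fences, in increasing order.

IQR = Q3 − Q1 = 129.50 − 75.50 = 54.00.
Lower fence = Q1 − 1.5·IQR = 75.50 − 81.00 = -5.50.
Upper fence = Q3 + 1.5·IQR = 129.50 + 81.00 = 210.50.
349 > 210.50 → outlier.
364 > 210.50 → outlier.
All remaining values lie within [-5.50, 210.50].

349, 364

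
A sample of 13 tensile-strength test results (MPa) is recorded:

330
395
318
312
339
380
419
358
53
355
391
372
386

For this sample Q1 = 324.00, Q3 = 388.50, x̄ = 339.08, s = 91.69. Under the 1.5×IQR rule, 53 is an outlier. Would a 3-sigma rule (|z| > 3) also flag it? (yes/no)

z = (53 − 339.08) / 91.69 = -3.12.
|z| = 3.12 > 3.

yes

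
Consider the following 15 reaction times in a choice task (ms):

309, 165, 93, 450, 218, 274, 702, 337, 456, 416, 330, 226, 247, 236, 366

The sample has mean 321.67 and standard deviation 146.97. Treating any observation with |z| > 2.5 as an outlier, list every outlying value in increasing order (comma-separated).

Cutoffs at x̄ ± 2.5s: 321.67 ± 2.5·146.97 = [-45.755, 689.095].
702: z = 2.59, |z| > 2.5 → outlier.
Every other value lies within [-45.755, 689.095].

702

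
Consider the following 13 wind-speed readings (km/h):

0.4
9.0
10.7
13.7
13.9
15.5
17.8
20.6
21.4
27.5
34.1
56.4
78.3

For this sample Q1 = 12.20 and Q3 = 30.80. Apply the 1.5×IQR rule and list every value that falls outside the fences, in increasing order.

78.3

IQR = Q3 − Q1 = 30.80 − 12.20 = 18.60.
Lower fence = Q1 − 1.5·IQR = 12.20 − 27.90 = -15.70.
Upper fence = Q3 + 1.5·IQR = 30.80 + 27.90 = 58.70.
78.3 > 58.70 → outlier.
All remaining values lie within [-15.70, 58.70].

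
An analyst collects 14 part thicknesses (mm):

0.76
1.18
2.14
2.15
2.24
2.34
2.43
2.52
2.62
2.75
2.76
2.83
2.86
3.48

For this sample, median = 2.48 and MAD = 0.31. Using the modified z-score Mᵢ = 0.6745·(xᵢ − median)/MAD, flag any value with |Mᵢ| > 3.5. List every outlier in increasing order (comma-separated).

|Mᵢ| > 3.5 ⇔ |xᵢ − 2.48| > 3.5·0.31/0.6745 = 1.61.
So outliers lie outside [0.87, 4.09].
0.76: M = -3.74 → outlier.

0.76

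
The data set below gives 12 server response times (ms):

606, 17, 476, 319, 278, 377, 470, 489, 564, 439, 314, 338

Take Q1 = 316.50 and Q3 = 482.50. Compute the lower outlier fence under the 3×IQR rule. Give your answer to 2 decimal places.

IQR = Q3 − Q1 = 482.50 − 316.50 = 166.00.
Lower fence = Q1 − 3·IQR = 316.50 − 498.00 = -181.50.
Upper fence = Q3 + 3·IQR = 482.50 + 498.00 = 980.50.

-181.50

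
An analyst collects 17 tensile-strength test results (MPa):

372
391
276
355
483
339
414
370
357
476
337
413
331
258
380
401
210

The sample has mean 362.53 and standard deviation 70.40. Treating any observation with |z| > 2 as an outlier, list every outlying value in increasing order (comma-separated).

Cutoffs at x̄ ± 2s: 362.53 ± 2·70.40 = [221.73, 503.33].
210: z = -2.17, |z| > 2 → outlier.
Every other value lies within [221.73, 503.33].

210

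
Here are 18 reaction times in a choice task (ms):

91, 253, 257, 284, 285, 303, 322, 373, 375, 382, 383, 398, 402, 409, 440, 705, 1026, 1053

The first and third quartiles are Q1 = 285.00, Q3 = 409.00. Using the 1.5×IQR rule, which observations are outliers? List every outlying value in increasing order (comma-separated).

IQR = Q3 − Q1 = 409.00 − 285.00 = 124.00.
Lower fence = Q1 − 1.5·IQR = 285.00 − 186.00 = 99.00.
Upper fence = Q3 + 1.5·IQR = 409.00 + 186.00 = 595.00.
91 < 99.00 → outlier.
705 > 595.00 → outlier.
1026 > 595.00 → outlier.
1053 > 595.00 → outlier.
All remaining values lie within [99.00, 595.00].

91, 705, 1026, 1053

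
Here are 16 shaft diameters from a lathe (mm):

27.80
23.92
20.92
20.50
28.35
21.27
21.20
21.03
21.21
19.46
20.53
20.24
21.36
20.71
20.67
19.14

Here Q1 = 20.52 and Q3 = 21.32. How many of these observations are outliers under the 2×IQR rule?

3

IQR = 0.80; fences at 20.52 − 1.60 = 18.92 and 21.32 + 1.60 = 22.92.
Outside the cutoffs: 23.92, 27.80, 28.35.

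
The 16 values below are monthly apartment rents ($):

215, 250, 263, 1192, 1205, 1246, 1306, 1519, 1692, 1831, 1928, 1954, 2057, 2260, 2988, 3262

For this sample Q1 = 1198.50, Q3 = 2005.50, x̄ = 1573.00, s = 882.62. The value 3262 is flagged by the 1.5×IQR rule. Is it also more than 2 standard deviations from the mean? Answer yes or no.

no

z = (3262 − 1573.00) / 882.62 = 1.91.
|z| = 1.91 ≤ 2.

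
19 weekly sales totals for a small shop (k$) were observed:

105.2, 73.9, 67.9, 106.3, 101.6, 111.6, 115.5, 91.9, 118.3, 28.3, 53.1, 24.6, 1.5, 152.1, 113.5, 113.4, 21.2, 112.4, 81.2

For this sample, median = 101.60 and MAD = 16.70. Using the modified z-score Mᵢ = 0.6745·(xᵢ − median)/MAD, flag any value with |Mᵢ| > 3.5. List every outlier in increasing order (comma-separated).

|Mᵢ| > 3.5 ⇔ |xᵢ − 101.60| > 3.5·16.70/0.6745 = 86.66.
So outliers lie outside [14.94, 188.26].
1.5: M = -4.04 → outlier.

1.5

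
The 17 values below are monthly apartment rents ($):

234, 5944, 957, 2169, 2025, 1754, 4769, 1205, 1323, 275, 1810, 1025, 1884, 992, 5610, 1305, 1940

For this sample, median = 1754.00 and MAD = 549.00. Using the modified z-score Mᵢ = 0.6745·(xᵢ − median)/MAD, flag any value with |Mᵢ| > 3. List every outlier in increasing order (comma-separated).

4769, 5610, 5944

|Mᵢ| > 3 ⇔ |xᵢ − 1754.00| > 3·549.00/0.6745 = 2441.81.
So outliers lie outside [-687.81, 4195.81].
4769: M = 3.70 → outlier.
5610: M = 4.74 → outlier.
5944: M = 5.15 → outlier.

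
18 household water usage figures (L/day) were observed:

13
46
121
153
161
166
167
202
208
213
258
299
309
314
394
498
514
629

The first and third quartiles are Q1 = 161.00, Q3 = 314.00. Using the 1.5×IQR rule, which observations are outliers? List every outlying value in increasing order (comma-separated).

IQR = Q3 − Q1 = 314.00 − 161.00 = 153.00.
Lower fence = Q1 − 1.5·IQR = 161.00 − 229.50 = -68.50.
Upper fence = Q3 + 1.5·IQR = 314.00 + 229.50 = 543.50.
629 > 543.50 → outlier.
All remaining values lie within [-68.50, 543.50].

629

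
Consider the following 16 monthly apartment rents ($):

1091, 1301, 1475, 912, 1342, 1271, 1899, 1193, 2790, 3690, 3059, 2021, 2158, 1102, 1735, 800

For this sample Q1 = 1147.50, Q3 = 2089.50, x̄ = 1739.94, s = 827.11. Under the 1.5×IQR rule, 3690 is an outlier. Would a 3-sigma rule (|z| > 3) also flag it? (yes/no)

no

z = (3690 − 1739.94) / 827.11 = 2.36.
|z| = 2.36 ≤ 3.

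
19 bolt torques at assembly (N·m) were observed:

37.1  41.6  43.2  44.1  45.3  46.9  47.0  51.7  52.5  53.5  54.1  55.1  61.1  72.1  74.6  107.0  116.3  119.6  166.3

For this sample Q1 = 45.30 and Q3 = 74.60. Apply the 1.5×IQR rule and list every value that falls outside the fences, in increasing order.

IQR = Q3 − Q1 = 74.60 − 45.30 = 29.30.
Lower fence = Q1 − 1.5·IQR = 45.30 − 43.95 = 1.35.
Upper fence = Q3 + 1.5·IQR = 74.60 + 43.95 = 118.55.
119.6 > 118.55 → outlier.
166.3 > 118.55 → outlier.
All remaining values lie within [1.35, 118.55].

119.6, 166.3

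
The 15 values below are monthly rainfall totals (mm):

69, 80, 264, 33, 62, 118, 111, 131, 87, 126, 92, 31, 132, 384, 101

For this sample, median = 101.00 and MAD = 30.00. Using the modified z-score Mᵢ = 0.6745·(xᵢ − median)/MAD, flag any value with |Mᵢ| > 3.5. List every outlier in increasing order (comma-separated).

264, 384

|Mᵢ| > 3.5 ⇔ |xᵢ − 101.00| > 3.5·30.00/0.6745 = 155.67.
So outliers lie outside [-54.67, 256.67].
264: M = 3.66 → outlier.
384: M = 6.36 → outlier.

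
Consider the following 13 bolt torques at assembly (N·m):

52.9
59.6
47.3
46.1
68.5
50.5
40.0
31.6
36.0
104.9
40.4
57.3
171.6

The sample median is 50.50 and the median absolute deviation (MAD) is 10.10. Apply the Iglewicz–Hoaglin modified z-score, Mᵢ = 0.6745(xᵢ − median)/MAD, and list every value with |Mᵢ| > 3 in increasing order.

104.9, 171.6

|Mᵢ| > 3 ⇔ |xᵢ − 50.50| > 3·10.10/0.6745 = 44.92.
So outliers lie outside [5.58, 95.42].
104.9: M = 3.63 → outlier.
171.6: M = 8.09 → outlier.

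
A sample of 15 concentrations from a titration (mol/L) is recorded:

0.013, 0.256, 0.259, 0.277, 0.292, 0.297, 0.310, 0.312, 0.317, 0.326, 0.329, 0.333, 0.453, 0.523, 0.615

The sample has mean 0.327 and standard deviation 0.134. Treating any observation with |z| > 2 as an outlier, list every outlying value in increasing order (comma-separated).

Cutoffs at x̄ ± 2s: 0.327 ± 2·0.134 = [0.059, 0.595].
0.013: z = -2.34, |z| > 2 → outlier.
0.615: z = 2.15, |z| > 2 → outlier.
Every other value lies within [0.059, 0.595].

0.013, 0.615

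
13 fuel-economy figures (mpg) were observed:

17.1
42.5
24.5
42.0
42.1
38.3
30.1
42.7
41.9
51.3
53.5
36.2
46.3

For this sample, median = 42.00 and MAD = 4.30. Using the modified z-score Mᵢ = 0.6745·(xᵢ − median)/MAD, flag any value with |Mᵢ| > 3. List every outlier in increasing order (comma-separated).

|Mᵢ| > 3 ⇔ |xᵢ − 42.00| > 3·4.30/0.6745 = 19.13.
So outliers lie outside [22.87, 61.13].
17.1: M = -3.91 → outlier.

17.1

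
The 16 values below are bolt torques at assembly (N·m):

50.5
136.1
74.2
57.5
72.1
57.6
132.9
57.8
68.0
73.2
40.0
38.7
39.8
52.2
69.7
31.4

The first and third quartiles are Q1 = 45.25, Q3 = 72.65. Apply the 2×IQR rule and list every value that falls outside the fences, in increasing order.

132.9, 136.1

IQR = Q3 − Q1 = 72.65 − 45.25 = 27.40.
Lower fence = Q1 − 2·IQR = 45.25 − 54.80 = -9.55.
Upper fence = Q3 + 2·IQR = 72.65 + 54.80 = 127.45.
132.9 > 127.45 → outlier.
136.1 > 127.45 → outlier.
All remaining values lie within [-9.55, 127.45].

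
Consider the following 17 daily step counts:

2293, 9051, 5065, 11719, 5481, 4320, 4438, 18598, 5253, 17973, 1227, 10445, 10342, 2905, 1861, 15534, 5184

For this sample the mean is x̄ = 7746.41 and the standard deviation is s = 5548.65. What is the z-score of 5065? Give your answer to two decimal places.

-0.48

z = (5065 − 7746.41) / 5548.65 = -0.48.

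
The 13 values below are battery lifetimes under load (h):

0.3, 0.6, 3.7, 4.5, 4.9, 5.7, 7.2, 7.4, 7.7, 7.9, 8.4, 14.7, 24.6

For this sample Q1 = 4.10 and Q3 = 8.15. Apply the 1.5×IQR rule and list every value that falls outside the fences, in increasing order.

14.7, 24.6

IQR = Q3 − Q1 = 8.15 − 4.10 = 4.05.
Lower fence = Q1 − 1.5·IQR = 4.10 − 6.075 = -1.975.
Upper fence = Q3 + 1.5·IQR = 8.15 + 6.075 = 14.225.
14.7 > 14.225 → outlier.
24.6 > 14.225 → outlier.
All remaining values lie within [-1.975, 14.225].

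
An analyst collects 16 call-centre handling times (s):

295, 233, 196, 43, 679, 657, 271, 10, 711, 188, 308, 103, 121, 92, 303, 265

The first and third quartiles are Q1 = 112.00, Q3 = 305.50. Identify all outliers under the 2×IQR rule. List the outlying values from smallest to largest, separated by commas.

IQR = Q3 − Q1 = 305.50 − 112.00 = 193.50.
Lower fence = Q1 − 2·IQR = 112.00 − 387.00 = -275.00.
Upper fence = Q3 + 2·IQR = 305.50 + 387.00 = 692.50.
711 > 692.50 → outlier.
All remaining values lie within [-275.00, 692.50].

711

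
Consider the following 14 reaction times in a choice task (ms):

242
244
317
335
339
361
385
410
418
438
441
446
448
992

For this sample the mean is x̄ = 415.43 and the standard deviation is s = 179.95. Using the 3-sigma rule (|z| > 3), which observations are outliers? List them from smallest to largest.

Cutoffs at x̄ ± 3s: 415.43 ± 3·179.95 = [-124.42, 955.28].
992: z = 3.20, |z| > 3 → outlier.
Every other value lies within [-124.42, 955.28].

992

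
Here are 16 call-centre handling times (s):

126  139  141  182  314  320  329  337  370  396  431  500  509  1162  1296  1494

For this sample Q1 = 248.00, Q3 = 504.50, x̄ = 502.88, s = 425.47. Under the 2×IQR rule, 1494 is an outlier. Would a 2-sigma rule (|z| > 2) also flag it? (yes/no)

yes

z = (1494 − 502.88) / 425.47 = 2.33.
|z| = 2.33 > 2.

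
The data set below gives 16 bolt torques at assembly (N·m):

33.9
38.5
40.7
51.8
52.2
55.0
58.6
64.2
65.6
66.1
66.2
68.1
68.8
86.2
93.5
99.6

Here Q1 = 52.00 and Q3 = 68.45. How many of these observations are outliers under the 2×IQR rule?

0

IQR = 16.45; fences at 52.00 − 32.90 = 19.10 and 68.45 + 32.90 = 101.35.
Every value lies within the cutoffs.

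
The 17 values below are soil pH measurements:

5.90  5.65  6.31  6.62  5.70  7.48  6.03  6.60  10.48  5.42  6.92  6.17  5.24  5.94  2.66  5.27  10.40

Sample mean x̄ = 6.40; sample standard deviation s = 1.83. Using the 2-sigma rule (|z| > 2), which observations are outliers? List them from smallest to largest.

Cutoffs at x̄ ± 2s: 6.40 ± 2·1.83 = [2.74, 10.06].
2.66: z = -2.04, |z| > 2 → outlier.
10.40: z = 2.19, |z| > 2 → outlier.
10.48: z = 2.23, |z| > 2 → outlier.
Every other value lies within [2.74, 10.06].

2.66, 10.40, 10.48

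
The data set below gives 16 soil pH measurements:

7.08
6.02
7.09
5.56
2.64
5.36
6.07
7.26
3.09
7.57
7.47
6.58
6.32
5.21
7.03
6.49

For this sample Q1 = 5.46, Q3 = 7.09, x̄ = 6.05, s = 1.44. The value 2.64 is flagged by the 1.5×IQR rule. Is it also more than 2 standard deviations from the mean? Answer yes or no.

yes

z = (2.64 − 6.05) / 1.44 = -2.37.
|z| = 2.37 > 2.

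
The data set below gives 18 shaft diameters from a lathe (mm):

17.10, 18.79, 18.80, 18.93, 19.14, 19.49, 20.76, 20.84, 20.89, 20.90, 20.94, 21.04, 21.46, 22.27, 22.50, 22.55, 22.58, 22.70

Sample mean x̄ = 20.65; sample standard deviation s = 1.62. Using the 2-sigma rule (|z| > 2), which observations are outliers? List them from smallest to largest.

17.10

Cutoffs at x̄ ± 2s: 20.65 ± 2·1.62 = [17.41, 23.89].
17.10: z = -2.19, |z| > 2 → outlier.
Every other value lies within [17.41, 23.89].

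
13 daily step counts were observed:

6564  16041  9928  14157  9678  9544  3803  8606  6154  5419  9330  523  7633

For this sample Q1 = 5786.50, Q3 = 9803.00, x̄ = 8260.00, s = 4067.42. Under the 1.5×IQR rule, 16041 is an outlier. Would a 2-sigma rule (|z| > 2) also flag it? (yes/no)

z = (16041 − 8260.00) / 4067.42 = 1.91.
|z| = 1.91 ≤ 2.

no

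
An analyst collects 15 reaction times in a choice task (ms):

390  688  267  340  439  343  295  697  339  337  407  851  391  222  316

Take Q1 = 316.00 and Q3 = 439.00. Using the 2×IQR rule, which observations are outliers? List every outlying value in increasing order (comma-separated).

IQR = Q3 − Q1 = 439.00 − 316.00 = 123.00.
Lower fence = Q1 − 2·IQR = 316.00 − 246.00 = 70.00.
Upper fence = Q3 + 2·IQR = 439.00 + 246.00 = 685.00.
688 > 685.00 → outlier.
697 > 685.00 → outlier.
851 > 685.00 → outlier.
All remaining values lie within [70.00, 685.00].

688, 697, 851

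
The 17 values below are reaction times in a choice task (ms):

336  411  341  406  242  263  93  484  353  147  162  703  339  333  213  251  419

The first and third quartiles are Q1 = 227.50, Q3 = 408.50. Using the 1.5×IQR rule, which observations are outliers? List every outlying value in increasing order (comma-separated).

IQR = Q3 − Q1 = 408.50 − 227.50 = 181.00.
Lower fence = Q1 − 1.5·IQR = 227.50 − 271.50 = -44.00.
Upper fence = Q3 + 1.5·IQR = 408.50 + 271.50 = 680.00.
703 > 680.00 → outlier.
All remaining values lie within [-44.00, 680.00].

703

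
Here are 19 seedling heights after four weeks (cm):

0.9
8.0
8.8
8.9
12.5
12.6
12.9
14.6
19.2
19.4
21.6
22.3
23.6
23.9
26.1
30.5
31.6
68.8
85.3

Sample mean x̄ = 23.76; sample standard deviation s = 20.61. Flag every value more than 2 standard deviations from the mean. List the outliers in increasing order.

Cutoffs at x̄ ± 2s: 23.76 ± 2·20.61 = [-17.46, 64.98].
68.8: z = 2.19, |z| > 2 → outlier.
85.3: z = 2.99, |z| > 2 → outlier.
Every other value lies within [-17.46, 64.98].

68.8, 85.3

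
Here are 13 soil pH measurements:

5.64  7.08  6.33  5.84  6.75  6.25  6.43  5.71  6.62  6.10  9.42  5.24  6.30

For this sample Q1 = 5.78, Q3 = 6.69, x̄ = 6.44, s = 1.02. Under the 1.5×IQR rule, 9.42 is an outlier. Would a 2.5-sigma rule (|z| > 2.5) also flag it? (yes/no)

yes

z = (9.42 − 6.44) / 1.02 = 2.92.
|z| = 2.92 > 2.5.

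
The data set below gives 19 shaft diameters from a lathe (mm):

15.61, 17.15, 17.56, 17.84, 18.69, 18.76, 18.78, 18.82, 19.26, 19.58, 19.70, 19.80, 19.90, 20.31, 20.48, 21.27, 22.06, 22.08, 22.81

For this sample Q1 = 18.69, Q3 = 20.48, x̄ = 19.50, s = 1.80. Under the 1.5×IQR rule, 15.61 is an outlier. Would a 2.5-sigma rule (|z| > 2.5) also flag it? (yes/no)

no

z = (15.61 − 19.50) / 1.80 = -2.16.
|z| = 2.16 ≤ 2.5.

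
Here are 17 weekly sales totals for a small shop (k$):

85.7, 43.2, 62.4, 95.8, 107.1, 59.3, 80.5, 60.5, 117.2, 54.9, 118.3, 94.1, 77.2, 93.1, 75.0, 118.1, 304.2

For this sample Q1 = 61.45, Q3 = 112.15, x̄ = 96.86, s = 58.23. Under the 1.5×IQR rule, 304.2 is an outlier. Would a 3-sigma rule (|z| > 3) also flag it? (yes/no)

yes

z = (304.2 − 96.86) / 58.23 = 3.56.
|z| = 3.56 > 3.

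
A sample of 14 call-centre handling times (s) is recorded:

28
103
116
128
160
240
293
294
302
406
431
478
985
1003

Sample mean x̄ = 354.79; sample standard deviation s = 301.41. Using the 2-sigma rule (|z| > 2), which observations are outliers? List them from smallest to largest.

985, 1003

Cutoffs at x̄ ± 2s: 354.79 ± 2·301.41 = [-248.03, 957.61].
985: z = 2.09, |z| > 2 → outlier.
1003: z = 2.15, |z| > 2 → outlier.
Every other value lies within [-248.03, 957.61].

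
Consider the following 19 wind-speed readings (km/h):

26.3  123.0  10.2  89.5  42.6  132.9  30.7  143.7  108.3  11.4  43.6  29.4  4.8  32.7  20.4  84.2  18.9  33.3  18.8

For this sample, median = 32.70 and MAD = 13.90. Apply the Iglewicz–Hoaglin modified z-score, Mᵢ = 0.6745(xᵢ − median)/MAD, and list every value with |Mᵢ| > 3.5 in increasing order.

108.3, 123.0, 132.9, 143.7

|Mᵢ| > 3.5 ⇔ |xᵢ − 32.70| > 3.5·13.90/0.6745 = 72.13.
So outliers lie outside [-39.43, 104.83].
108.3: M = 3.67 → outlier.
123.0: M = 4.38 → outlier.
132.9: M = 4.86 → outlier.
143.7: M = 5.39 → outlier.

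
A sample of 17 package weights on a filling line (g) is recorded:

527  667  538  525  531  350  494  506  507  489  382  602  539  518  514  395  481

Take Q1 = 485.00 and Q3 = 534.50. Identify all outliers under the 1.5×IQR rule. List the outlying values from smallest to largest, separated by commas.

IQR = Q3 − Q1 = 534.50 − 485.00 = 49.50.
Lower fence = Q1 − 1.5·IQR = 485.00 − 74.25 = 410.75.
Upper fence = Q3 + 1.5·IQR = 534.50 + 74.25 = 608.75.
350 < 410.75 → outlier.
382 < 410.75 → outlier.
395 < 410.75 → outlier.
667 > 608.75 → outlier.
All remaining values lie within [410.75, 608.75].

350, 382, 395, 667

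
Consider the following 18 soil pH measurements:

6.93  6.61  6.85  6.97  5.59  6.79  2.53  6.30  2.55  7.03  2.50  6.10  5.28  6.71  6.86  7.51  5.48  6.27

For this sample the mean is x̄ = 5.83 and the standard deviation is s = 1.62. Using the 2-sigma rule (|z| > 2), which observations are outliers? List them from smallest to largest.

2.50, 2.53, 2.55

Cutoffs at x̄ ± 2s: 5.83 ± 2·1.62 = [2.59, 9.07].
2.50: z = -2.06, |z| > 2 → outlier.
2.53: z = -2.04, |z| > 2 → outlier.
2.55: z = -2.02, |z| > 2 → outlier.
Every other value lies within [2.59, 9.07].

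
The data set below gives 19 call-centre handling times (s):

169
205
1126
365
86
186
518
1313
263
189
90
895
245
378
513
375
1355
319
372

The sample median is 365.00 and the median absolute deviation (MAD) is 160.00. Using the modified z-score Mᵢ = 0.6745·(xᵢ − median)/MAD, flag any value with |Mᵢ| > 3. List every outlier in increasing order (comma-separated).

|Mᵢ| > 3 ⇔ |xᵢ − 365.00| > 3·160.00/0.6745 = 711.64.
So outliers lie outside [-346.64, 1076.64].
1126: M = 3.21 → outlier.
1313: M = 4.00 → outlier.
1355: M = 4.17 → outlier.

1126, 1313, 1355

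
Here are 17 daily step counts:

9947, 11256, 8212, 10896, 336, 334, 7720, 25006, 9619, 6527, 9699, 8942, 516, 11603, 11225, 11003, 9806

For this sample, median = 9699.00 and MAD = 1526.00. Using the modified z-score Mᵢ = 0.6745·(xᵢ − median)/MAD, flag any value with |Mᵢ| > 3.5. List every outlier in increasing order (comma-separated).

334, 336, 516, 25006

|Mᵢ| > 3.5 ⇔ |xᵢ − 9699.00| > 3.5·1526.00/0.6745 = 7918.46.
So outliers lie outside [1780.54, 17617.46].
334: M = -4.14 → outlier.
336: M = -4.14 → outlier.
516: M = -4.06 → outlier.
25006: M = 6.77 → outlier.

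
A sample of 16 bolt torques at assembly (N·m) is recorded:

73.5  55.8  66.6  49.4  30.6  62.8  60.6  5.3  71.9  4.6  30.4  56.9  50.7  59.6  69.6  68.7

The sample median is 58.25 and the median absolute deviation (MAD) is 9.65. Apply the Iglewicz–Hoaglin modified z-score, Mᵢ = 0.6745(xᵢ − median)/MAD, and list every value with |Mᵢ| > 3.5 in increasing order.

4.6, 5.3

|Mᵢ| > 3.5 ⇔ |xᵢ − 58.25| > 3.5·9.65/0.6745 = 50.07.
So outliers lie outside [8.18, 108.32].
4.6: M = -3.75 → outlier.
5.3: M = -3.70 → outlier.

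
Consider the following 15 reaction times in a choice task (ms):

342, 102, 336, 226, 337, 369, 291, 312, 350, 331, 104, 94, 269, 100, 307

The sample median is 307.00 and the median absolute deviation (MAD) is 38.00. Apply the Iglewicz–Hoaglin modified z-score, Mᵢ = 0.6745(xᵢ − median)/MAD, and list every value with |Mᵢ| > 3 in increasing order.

|Mᵢ| > 3 ⇔ |xᵢ − 307.00| > 3·38.00/0.6745 = 169.01.
So outliers lie outside [137.99, 476.01].
94: M = -3.78 → outlier.
100: M = -3.67 → outlier.
102: M = -3.64 → outlier.
104: M = -3.60 → outlier.

94, 100, 102, 104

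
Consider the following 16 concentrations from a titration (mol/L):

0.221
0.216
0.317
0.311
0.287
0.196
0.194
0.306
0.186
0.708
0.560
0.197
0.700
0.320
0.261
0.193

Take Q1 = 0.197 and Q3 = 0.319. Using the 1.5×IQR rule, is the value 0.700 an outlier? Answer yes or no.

yes

IQR = Q3 − Q1 = 0.319 − 0.197 = 0.122.
Lower fence = Q1 − 1.5·IQR = 0.197 − 0.183 = 0.014.
Upper fence = Q3 + 1.5·IQR = 0.319 + 0.183 = 0.502.
0.700 lies above the upper fence.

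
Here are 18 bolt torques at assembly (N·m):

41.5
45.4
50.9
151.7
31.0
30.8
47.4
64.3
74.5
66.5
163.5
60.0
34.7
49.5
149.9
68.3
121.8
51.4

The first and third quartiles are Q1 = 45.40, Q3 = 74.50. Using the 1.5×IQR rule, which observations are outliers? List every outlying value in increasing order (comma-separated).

121.8, 149.9, 151.7, 163.5

IQR = Q3 − Q1 = 74.50 − 45.40 = 29.10.
Lower fence = Q1 − 1.5·IQR = 45.40 − 43.65 = 1.75.
Upper fence = Q3 + 1.5·IQR = 74.50 + 43.65 = 118.15.
121.8 > 118.15 → outlier.
149.9 > 118.15 → outlier.
151.7 > 118.15 → outlier.
163.5 > 118.15 → outlier.
All remaining values lie within [1.75, 118.15].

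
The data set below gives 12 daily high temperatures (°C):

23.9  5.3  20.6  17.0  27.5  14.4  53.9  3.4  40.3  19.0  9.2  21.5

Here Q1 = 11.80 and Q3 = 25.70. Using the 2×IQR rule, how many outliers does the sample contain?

IQR = 13.90; fences at 11.80 − 27.80 = -16.00 and 25.70 + 27.80 = 53.50.
Outside the cutoffs: 53.9.

1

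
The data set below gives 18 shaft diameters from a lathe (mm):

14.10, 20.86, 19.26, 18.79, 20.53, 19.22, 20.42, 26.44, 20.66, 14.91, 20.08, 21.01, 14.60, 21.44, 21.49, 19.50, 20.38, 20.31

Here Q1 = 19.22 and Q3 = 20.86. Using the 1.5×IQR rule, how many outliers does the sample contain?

4

IQR = 1.64; fences at 19.22 − 2.46 = 16.76 and 20.86 + 2.46 = 23.32.
Outside the cutoffs: 14.10, 14.60, 14.91, 26.44.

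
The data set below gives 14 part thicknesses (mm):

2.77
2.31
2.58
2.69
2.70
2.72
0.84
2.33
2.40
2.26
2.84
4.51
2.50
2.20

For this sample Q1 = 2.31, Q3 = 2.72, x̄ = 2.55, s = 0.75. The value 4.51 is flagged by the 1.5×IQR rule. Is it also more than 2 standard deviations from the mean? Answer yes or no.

yes

z = (4.51 − 2.55) / 0.75 = 2.61.
|z| = 2.61 > 2.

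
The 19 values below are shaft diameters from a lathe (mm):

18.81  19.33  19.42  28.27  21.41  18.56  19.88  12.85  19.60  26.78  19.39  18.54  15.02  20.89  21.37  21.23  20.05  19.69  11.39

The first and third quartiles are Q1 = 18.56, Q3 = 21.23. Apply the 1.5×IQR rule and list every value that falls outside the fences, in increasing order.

IQR = Q3 − Q1 = 21.23 − 18.56 = 2.67.
Lower fence = Q1 − 1.5·IQR = 18.56 − 4.005 = 14.555.
Upper fence = Q3 + 1.5·IQR = 21.23 + 4.005 = 25.235.
11.39 < 14.555 → outlier.
12.85 < 14.555 → outlier.
26.78 > 25.235 → outlier.
28.27 > 25.235 → outlier.
All remaining values lie within [14.555, 25.235].

11.39, 12.85, 26.78, 28.27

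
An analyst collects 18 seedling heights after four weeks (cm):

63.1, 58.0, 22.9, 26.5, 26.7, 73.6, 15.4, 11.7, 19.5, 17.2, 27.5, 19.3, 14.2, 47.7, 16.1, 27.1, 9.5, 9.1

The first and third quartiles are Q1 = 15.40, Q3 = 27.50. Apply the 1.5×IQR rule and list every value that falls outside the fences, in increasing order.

IQR = Q3 − Q1 = 27.50 − 15.40 = 12.10.
Lower fence = Q1 − 1.5·IQR = 15.40 − 18.15 = -2.75.
Upper fence = Q3 + 1.5·IQR = 27.50 + 18.15 = 45.65.
47.7 > 45.65 → outlier.
58.0 > 45.65 → outlier.
63.1 > 45.65 → outlier.
73.6 > 45.65 → outlier.
All remaining values lie within [-2.75, 45.65].

47.7, 58.0, 63.1, 73.6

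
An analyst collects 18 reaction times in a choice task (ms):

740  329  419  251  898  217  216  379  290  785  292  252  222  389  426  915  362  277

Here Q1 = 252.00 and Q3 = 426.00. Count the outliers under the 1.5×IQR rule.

IQR = 174.00; fences at 252.00 − 261.00 = -9.00 and 426.00 + 261.00 = 687.00.
Outside the cutoffs: 740, 785, 898, 915.

4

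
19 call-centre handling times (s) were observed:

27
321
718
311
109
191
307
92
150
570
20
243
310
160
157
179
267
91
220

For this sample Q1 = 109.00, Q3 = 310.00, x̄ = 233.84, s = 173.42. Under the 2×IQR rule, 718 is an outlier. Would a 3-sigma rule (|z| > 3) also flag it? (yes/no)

z = (718 − 233.84) / 173.42 = 2.79.
|z| = 2.79 ≤ 3.

no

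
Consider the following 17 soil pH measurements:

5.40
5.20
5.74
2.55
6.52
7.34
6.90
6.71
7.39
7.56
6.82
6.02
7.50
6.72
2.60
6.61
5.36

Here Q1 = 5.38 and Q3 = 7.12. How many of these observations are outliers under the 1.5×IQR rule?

IQR = 1.74; fences at 5.38 − 2.61 = 2.77 and 7.12 + 2.61 = 9.73.
Outside the cutoffs: 2.55, 2.60.

2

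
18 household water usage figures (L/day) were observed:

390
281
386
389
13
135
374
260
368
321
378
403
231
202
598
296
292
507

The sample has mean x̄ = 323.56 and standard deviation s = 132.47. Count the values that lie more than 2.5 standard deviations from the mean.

Cutoffs: x̄ ± 2.5s = [-7.615, 654.735].
Every value lies within the cutoffs.

0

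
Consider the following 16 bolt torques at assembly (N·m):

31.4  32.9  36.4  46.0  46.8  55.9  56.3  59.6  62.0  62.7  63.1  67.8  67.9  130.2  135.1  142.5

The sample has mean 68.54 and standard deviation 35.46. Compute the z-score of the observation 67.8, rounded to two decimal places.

z = (67.8 − 68.54) / 35.46 = -0.02.

-0.02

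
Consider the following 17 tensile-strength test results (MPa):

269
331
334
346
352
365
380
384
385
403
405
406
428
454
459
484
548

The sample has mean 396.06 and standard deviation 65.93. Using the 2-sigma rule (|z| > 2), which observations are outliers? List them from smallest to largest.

Cutoffs at x̄ ± 2s: 396.06 ± 2·65.93 = [264.20, 527.92].
548: z = 2.30, |z| > 2 → outlier.
Every other value lies within [264.20, 527.92].

548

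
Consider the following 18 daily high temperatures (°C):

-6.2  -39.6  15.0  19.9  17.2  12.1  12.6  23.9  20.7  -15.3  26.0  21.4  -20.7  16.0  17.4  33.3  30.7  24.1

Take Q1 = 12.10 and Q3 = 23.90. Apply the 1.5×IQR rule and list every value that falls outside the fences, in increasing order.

IQR = Q3 − Q1 = 23.90 − 12.10 = 11.80.
Lower fence = Q1 − 1.5·IQR = 12.10 − 17.70 = -5.60.
Upper fence = Q3 + 1.5·IQR = 23.90 + 17.70 = 41.60.
-39.6 < -5.60 → outlier.
-20.7 < -5.60 → outlier.
-15.3 < -5.60 → outlier.
-6.2 < -5.60 → outlier.
All remaining values lie within [-5.60, 41.60].

-39.6, -20.7, -15.3, -6.2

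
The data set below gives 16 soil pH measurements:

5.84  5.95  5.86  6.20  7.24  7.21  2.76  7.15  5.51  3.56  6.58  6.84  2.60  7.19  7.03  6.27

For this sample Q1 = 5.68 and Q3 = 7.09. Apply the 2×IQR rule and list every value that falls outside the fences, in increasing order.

IQR = Q3 − Q1 = 7.09 − 5.68 = 1.41.
Lower fence = Q1 − 2·IQR = 5.68 − 2.82 = 2.86.
Upper fence = Q3 + 2·IQR = 7.09 + 2.82 = 9.91.
2.60 < 2.86 → outlier.
2.76 < 2.86 → outlier.
All remaining values lie within [2.86, 9.91].

2.60, 2.76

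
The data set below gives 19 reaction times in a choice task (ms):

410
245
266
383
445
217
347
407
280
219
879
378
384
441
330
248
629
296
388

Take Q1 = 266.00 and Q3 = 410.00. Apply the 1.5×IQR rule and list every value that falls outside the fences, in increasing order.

IQR = Q3 − Q1 = 410.00 − 266.00 = 144.00.
Lower fence = Q1 − 1.5·IQR = 266.00 − 216.00 = 50.00.
Upper fence = Q3 + 1.5·IQR = 410.00 + 216.00 = 626.00.
629 > 626.00 → outlier.
879 > 626.00 → outlier.
All remaining values lie within [50.00, 626.00].

629, 879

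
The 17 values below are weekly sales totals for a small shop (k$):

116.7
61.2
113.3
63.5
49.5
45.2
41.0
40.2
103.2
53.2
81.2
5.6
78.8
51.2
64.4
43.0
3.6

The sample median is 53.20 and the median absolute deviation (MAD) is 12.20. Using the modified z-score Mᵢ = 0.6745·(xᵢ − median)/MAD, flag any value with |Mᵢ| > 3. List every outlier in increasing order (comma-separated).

|Mᵢ| > 3 ⇔ |xᵢ − 53.20| > 3·12.20/0.6745 = 54.26.
So outliers lie outside [-1.06, 107.46].
113.3: M = 3.32 → outlier.
116.7: M = 3.51 → outlier.

113.3, 116.7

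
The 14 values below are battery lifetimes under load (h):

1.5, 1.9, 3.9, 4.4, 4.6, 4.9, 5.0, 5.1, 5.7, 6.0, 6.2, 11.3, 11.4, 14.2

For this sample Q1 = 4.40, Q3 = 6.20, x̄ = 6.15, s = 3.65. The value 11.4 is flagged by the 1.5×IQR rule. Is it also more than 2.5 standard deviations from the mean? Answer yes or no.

z = (11.4 − 6.15) / 3.65 = 1.44.
|z| = 1.44 ≤ 2.5.

no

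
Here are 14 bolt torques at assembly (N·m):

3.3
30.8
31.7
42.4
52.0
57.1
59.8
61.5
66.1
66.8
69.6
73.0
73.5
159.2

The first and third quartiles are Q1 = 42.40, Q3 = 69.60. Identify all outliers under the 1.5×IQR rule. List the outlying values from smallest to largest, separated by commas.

IQR = Q3 − Q1 = 69.60 − 42.40 = 27.20.
Lower fence = Q1 − 1.5·IQR = 42.40 − 40.80 = 1.60.
Upper fence = Q3 + 1.5·IQR = 69.60 + 40.80 = 110.40.
159.2 > 110.40 → outlier.
All remaining values lie within [1.60, 110.40].

159.2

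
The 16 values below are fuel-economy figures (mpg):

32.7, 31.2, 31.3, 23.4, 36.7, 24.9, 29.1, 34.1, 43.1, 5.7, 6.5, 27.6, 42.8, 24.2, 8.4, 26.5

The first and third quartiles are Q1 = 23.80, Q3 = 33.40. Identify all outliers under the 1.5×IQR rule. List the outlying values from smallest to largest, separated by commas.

5.7, 6.5, 8.4

IQR = Q3 − Q1 = 33.40 − 23.80 = 9.60.
Lower fence = Q1 − 1.5·IQR = 23.80 − 14.40 = 9.40.
Upper fence = Q3 + 1.5·IQR = 33.40 + 14.40 = 47.80.
5.7 < 9.40 → outlier.
6.5 < 9.40 → outlier.
8.4 < 9.40 → outlier.
All remaining values lie within [9.40, 47.80].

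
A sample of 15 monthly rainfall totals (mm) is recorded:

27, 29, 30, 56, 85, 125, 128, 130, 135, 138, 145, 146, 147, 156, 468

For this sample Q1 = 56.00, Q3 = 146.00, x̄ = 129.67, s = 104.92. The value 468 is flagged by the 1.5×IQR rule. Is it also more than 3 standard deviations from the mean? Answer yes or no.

z = (468 − 129.67) / 104.92 = 3.22.
|z| = 3.22 > 3.

yes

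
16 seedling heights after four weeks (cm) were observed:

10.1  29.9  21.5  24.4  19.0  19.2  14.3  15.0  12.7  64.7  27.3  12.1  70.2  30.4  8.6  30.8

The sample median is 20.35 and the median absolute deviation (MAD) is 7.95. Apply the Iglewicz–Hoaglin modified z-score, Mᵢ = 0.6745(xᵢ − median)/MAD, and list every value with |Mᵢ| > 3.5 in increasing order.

|Mᵢ| > 3.5 ⇔ |xᵢ − 20.35| > 3.5·7.95/0.6745 = 41.25.
So outliers lie outside [-20.90, 61.60].
64.7: M = 3.76 → outlier.
70.2: M = 4.23 → outlier.

64.7, 70.2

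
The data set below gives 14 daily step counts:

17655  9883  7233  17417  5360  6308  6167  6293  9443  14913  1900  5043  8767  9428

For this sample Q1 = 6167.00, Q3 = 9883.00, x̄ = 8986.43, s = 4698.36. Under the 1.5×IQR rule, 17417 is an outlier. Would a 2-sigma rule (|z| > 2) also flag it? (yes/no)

no

z = (17417 − 8986.43) / 4698.36 = 1.79.
|z| = 1.79 ≤ 2.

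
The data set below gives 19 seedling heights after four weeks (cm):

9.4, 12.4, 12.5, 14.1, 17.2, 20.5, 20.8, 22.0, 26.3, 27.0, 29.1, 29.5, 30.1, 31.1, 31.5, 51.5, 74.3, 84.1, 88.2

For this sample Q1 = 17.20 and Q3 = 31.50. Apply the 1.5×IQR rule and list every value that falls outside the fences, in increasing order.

74.3, 84.1, 88.2

IQR = Q3 − Q1 = 31.50 − 17.20 = 14.30.
Lower fence = Q1 − 1.5·IQR = 17.20 − 21.45 = -4.25.
Upper fence = Q3 + 1.5·IQR = 31.50 + 21.45 = 52.95.
74.3 > 52.95 → outlier.
84.1 > 52.95 → outlier.
88.2 > 52.95 → outlier.
All remaining values lie within [-4.25, 52.95].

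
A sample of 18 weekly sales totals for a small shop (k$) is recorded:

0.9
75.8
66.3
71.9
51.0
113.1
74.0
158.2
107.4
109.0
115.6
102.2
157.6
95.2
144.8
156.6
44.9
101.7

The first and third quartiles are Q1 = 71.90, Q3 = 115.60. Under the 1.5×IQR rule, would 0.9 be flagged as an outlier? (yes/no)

IQR = Q3 − Q1 = 115.60 − 71.90 = 43.70.
Lower fence = Q1 − 1.5·IQR = 71.90 − 65.55 = 6.35.
Upper fence = Q3 + 1.5·IQR = 115.60 + 65.55 = 181.15.
0.9 lies below the lower fence.

yes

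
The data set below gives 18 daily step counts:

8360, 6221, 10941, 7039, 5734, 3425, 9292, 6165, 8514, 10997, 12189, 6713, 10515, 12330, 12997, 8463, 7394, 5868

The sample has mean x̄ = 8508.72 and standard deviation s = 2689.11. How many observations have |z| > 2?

0

Cutoffs: x̄ ± 2s = [3130.50, 13886.94].
Every value lies within the cutoffs.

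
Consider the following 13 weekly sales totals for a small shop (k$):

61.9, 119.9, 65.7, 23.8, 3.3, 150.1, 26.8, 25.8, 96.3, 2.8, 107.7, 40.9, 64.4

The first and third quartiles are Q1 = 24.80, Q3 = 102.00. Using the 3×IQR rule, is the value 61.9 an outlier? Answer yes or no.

no

IQR = Q3 − Q1 = 102.00 − 24.80 = 77.20.
Lower fence = Q1 − 3·IQR = 24.80 − 231.60 = -206.80.
Upper fence = Q3 + 3·IQR = 102.00 + 231.60 = 333.60.
61.9 lies within [-206.80, 333.60].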